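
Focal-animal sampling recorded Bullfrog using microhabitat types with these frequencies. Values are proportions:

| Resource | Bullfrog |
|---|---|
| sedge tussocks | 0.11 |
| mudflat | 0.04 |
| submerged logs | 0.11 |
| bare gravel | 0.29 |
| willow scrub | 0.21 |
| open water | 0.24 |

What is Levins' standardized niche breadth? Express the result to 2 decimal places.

0.75

Σpᵢ² = 0.11² + 0.04² + 0.11² + 0.29² + 0.21² + 0.24² = 0.0121 + 0.0016 + 0.0121 + 0.0841 + 0.0441 + 0.0576 = 0.2116
B = 1 / 0.2116 = 4.7259
Bₛ = (B − 1)/(n − 1) = (4.7259 − 1)/(6 − 1) = 3.7259/5 = 0.7452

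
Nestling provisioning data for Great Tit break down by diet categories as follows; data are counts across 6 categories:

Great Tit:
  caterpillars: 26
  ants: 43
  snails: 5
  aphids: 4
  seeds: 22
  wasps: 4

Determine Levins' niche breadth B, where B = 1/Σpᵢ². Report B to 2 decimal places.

Proportions for Great Tit (n=104): 26/104=0.2500, 43/104=0.4135, 5/104=0.0481, 4/104=0.0385, 22/104=0.2115, 4/104=0.0385
Σpᵢ² = 0.2500² + 0.4135² + 0.0481² + 0.0385² + 0.2115² + 0.0385² = 0.062500 + 0.170982 + 0.002314 + 0.001482 + 0.044732 + 0.001482 = 0.283492
B = 1 / 0.283492 = 3.5274

3.53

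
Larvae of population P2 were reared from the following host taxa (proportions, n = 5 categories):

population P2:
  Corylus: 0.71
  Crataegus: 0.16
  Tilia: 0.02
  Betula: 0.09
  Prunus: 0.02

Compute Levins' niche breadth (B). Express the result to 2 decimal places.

Σpᵢ² = 0.71² + 0.16² + 0.02² + 0.09² + 0.02² = 0.5041 + 0.0256 + 0.0004 + 0.0081 + 0.0004 = 0.5386
B = 1 / 0.5386 = 1.8567

1.86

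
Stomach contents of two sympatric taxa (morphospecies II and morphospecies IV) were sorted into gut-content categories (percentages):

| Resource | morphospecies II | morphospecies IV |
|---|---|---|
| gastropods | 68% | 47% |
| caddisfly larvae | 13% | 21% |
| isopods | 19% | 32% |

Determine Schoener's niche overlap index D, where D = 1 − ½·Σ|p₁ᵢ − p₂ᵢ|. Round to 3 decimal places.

0.790

Convert percentages to proportions (divide by 100).
Σ|p₁ᵢ − p₂ᵢ| = 0.21 + 0.08 + 0.13 = 0.42
D = 1 − ½ × 0.42 = 1 − 0.210 = 0.79000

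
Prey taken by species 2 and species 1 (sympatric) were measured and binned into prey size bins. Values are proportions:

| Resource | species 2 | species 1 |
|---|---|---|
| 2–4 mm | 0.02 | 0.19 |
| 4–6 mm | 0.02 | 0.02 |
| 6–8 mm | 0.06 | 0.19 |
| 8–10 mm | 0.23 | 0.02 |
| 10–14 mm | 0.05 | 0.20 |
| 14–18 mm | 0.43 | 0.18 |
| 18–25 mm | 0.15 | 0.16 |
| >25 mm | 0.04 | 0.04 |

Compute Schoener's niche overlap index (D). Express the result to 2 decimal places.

0.54

Σ|p₁ᵢ − p₂ᵢ| = 0.17 + 0.00 + 0.13 + 0.21 + 0.15 + 0.25 + 0.01 + 0.00 = 0.92
D = 1 − ½ × 0.92 = 1 − 0.460 = 0.5400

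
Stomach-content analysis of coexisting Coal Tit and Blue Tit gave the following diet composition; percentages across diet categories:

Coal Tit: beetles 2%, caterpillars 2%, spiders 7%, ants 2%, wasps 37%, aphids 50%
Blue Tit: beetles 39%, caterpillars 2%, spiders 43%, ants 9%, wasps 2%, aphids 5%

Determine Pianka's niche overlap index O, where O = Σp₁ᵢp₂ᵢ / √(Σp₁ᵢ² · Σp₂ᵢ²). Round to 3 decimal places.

0.196

Convert percentages to proportions (divide by 100).
Σ p₁ᵢp₂ᵢ = 0.0078 + 0.0004 + 0.0301 + 0.0018 + 0.0074 + 0.0250 = 0.0725
Σp_1ᵢ² = 0.02² + 0.02² + 0.07² + 0.02² + 0.37² + 0.50² = 0.0004 + 0.0004 + 0.0049 + 0.0004 + 0.1369 + 0.2500 = 0.3930
Σp_2ᵢ² = 0.39² + 0.02² + 0.43² + 0.09² + 0.02² + 0.05² = 0.1521 + 0.0004 + 0.1849 + 0.0081 + 0.0004 + 0.0025 = 0.3484
O = 0.0725 / √(0.3930 × 0.3484) = 0.0725 / 0.370029 = 0.19593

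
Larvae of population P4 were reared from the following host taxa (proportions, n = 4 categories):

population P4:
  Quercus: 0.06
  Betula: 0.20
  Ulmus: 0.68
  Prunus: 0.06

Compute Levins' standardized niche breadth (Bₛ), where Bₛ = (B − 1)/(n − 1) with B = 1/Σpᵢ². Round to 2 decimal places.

0.32

Σpᵢ² = 0.06² + 0.20² + 0.68² + 0.06² = 0.0036 + 0.0400 + 0.4624 + 0.0036 = 0.5096
B = 1 / 0.5096 = 1.9623
Bₛ = (B − 1)/(n − 1) = (1.9623 − 1)/(4 − 1) = 0.9623/3 = 0.3208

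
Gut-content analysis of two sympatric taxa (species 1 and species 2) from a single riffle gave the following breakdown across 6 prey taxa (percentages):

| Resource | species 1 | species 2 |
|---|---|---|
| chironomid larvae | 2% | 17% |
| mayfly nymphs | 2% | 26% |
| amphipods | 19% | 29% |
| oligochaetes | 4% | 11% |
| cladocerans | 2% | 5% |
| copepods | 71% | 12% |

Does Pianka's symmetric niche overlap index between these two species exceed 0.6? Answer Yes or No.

Convert percentages to proportions (divide by 100).
Σ p₁ᵢp₂ᵢ = 0.0034 + 0.0052 + 0.0551 + 0.0044 + 0.0010 + 0.0852 = 0.1543
Σp_1ᵢ² = 0.02² + 0.02² + 0.19² + 0.04² + 0.02² + 0.71² = 0.0004 + 0.0004 + 0.0361 + 0.0016 + 0.0004 + 0.5041 = 0.5430
Σp_2ᵢ² = 0.17² + 0.26² + 0.29² + 0.11² + 0.05² + 0.12² = 0.0289 + 0.0676 + 0.0841 + 0.0121 + 0.0025 + 0.0144 = 0.2096
O = 0.1543 / √(0.5430 × 0.2096) = 0.1543 / 0.33736 = 0.4574
O = 0.4574 < 0.6 → No.

No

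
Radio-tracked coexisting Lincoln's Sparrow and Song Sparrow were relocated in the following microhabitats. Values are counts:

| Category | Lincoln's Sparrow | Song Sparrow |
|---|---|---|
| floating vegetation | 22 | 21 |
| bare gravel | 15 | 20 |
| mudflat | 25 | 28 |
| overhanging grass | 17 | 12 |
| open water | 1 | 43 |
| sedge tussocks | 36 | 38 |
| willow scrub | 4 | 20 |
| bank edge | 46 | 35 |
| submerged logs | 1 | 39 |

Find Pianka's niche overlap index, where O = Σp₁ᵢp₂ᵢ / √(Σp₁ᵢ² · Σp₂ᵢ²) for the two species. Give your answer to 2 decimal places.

Proportions for Lincoln's Sparrow (n=167): 22/167=0.1317, 15/167=0.0898, 25/167=0.1497, 17/167=0.1018, 1/167=0.0060, 36/167=0.2156, 4/167=0.0240, 46/167=0.2754, 1/167=0.0060
Proportions for Song Sparrow (n=256): 21/256=0.0820, 20/256=0.0781, 28/256=0.1094, 12/256=0.0469, 43/256=0.1680, 38/256=0.1484, 20/256=0.0781, 35/256=0.1367, 39/256=0.1523
Σ p₁ᵢp₂ᵢ = 0.010799 + 0.007013 + 0.016377 + 0.004774 + 0.001008 + 0.031995 + 0.001874 + 0.037647 + 0.000914 = 0.112401
Σp_1ᵢ² = 0.1317² + 0.0898² + 0.1497² + 0.1018² + 0.0060² + 0.2156² + 0.0240² + 0.2754² + 0.0060² = 0.017345 + 0.008064 + 0.022410 + 0.010363 + 0.000036 + 0.046483 + 0.000576 + 0.075845 + 0.000036 = 0.181158
Σp_2ᵢ² = 0.0820² + 0.0781² + 0.1094² + 0.0469² + 0.1680² + 0.1484² + 0.0781² + 0.1367² + 0.1523² = 0.006724 + 0.006100 + 0.011968 + 0.002200 + 0.028224 + 0.022023 + 0.006100 + 0.018687 + 0.023195 = 0.125221
O = 0.112401 / √(0.181158 × 0.125221) = 0.112401 / 0.1506147 = 0.7463

0.75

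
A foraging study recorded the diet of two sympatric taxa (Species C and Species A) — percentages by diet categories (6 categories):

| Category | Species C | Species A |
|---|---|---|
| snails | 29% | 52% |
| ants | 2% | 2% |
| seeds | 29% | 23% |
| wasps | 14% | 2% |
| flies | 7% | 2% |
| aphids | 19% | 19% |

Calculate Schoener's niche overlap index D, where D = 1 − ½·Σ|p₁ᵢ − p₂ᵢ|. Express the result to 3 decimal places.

0.770

Convert percentages to proportions (divide by 100).
Σ|p₁ᵢ − p₂ᵢ| = 0.23 + 0.00 + 0.06 + 0.12 + 0.05 + 0.00 = 0.46
D = 1 − ½ × 0.46 = 1 − 0.230 = 0.77000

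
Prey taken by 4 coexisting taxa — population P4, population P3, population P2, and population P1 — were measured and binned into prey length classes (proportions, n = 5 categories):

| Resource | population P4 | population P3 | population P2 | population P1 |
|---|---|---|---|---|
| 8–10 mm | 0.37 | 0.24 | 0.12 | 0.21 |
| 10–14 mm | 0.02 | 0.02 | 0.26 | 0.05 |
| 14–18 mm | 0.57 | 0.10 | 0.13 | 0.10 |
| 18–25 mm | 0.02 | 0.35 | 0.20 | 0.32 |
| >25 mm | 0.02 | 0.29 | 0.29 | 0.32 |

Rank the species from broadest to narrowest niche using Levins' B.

Σp_P4ᵢ² = 0.37² + 0.02² + 0.57² + 0.02² + 0.02² = 0.1369 + 0.0004 + 0.3249 + 0.0004 + 0.0004 = 0.4630
B_P4 = 1 / 0.4630 = 2.1598
Σp_P3ᵢ² = 0.24² + 0.02² + 0.10² + 0.35² + 0.29² = 0.0576 + 0.0004 + 0.0100 + 0.1225 + 0.0841 = 0.2746
B_P3 = 1 / 0.2746 = 3.6417
Σp_P2ᵢ² = 0.12² + 0.26² + 0.13² + 0.20² + 0.29² = 0.0144 + 0.0676 + 0.0169 + 0.0400 + 0.0841 = 0.2230
B_P2 = 1 / 0.2230 = 4.4843
Σp_P1ᵢ² = 0.21² + 0.05² + 0.10² + 0.32² + 0.32² = 0.0441 + 0.0025 + 0.0100 + 0.1024 + 0.1024 = 0.2614
B_P1 = 1 / 0.2614 = 3.8256
Ranking by B (broadest → narrowest): population P2 (4.48) > population P1 (3.83) > population P3 (3.64) > population P4 (2.16)

population P2 > population P1 > population P3 > population P4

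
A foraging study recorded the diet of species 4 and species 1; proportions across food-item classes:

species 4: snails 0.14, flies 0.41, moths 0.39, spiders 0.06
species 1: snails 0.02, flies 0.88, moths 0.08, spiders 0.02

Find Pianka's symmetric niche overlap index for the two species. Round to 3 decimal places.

Σ p₁ᵢp₂ᵢ = 0.0028 + 0.3608 + 0.0312 + 0.0012 = 0.3960
Σp_1ᵢ² = 0.14² + 0.41² + 0.39² + 0.06² = 0.0196 + 0.1681 + 0.1521 + 0.0036 = 0.3434
Σp_2ᵢ² = 0.02² + 0.88² + 0.08² + 0.02² = 0.0004 + 0.7744 + 0.0064 + 0.0004 = 0.7816
O = 0.3960 / √(0.3434 × 0.7816) = 0.3960 / 0.518075 = 0.76437

0.764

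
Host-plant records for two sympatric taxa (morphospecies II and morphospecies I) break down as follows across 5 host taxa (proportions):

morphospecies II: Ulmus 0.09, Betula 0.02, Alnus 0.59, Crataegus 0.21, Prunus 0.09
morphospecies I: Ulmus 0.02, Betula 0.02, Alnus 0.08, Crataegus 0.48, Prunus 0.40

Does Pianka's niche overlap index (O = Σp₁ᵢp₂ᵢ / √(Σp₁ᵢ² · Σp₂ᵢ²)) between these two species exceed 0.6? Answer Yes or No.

Σ p₁ᵢp₂ᵢ = 0.0018 + 0.0004 + 0.0472 + 0.1008 + 0.0360 = 0.1862
Σp_1ᵢ² = 0.09² + 0.02² + 0.59² + 0.21² + 0.09² = 0.0081 + 0.0004 + 0.3481 + 0.0441 + 0.0081 = 0.4088
Σp_2ᵢ² = 0.02² + 0.02² + 0.08² + 0.48² + 0.40² = 0.0004 + 0.0004 + 0.0064 + 0.2304 + 0.1600 = 0.3976
O = 0.1862 / √(0.4088 × 0.3976) = 0.1862 / 0.40316 = 0.4619
O = 0.4619 < 0.6 → No.

No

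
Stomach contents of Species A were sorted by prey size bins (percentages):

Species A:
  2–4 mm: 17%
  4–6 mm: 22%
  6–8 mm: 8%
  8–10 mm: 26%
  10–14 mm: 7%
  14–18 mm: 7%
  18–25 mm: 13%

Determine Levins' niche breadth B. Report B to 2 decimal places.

5.62

Convert percentages to proportions (divide by 100).
Σpᵢ² = 0.17² + 0.22² + 0.08² + 0.26² + 0.07² + 0.07² + 0.13² = 0.0289 + 0.0484 + 0.0064 + 0.0676 + 0.0049 + 0.0049 + 0.0169 = 0.1780
B = 1 / 0.1780 = 5.6180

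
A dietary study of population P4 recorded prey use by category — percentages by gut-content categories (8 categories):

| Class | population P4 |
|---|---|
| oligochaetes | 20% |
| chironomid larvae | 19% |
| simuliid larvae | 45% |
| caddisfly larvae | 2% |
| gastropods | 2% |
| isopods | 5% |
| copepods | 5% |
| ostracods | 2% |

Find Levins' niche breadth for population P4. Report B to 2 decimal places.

Convert percentages to proportions (divide by 100).
Σpᵢ² = 0.20² + 0.19² + 0.45² + 0.02² + 0.02² + 0.05² + 0.05² + 0.02² = 0.0400 + 0.0361 + 0.2025 + 0.0004 + 0.0004 + 0.0025 + 0.0025 + 0.0004 = 0.2848
B = 1 / 0.2848 = 3.5112

3.51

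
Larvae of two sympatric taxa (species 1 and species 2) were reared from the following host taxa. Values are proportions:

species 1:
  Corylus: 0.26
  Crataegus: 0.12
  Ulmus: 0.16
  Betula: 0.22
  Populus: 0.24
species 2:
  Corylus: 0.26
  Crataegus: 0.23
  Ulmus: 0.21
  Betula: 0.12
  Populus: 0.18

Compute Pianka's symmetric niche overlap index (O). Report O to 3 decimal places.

0.934

Σ p₁ᵢp₂ᵢ = 0.0676 + 0.0276 + 0.0336 + 0.0264 + 0.0432 = 0.1984
Σp_1ᵢ² = 0.26² + 0.12² + 0.16² + 0.22² + 0.24² = 0.0676 + 0.0144 + 0.0256 + 0.0484 + 0.0576 = 0.2136
Σp_2ᵢ² = 0.26² + 0.23² + 0.21² + 0.12² + 0.18² = 0.0676 + 0.0529 + 0.0441 + 0.0144 + 0.0324 = 0.2114
O = 0.1984 / √(0.2136 × 0.2114) = 0.1984 / 0.212497 = 0.93366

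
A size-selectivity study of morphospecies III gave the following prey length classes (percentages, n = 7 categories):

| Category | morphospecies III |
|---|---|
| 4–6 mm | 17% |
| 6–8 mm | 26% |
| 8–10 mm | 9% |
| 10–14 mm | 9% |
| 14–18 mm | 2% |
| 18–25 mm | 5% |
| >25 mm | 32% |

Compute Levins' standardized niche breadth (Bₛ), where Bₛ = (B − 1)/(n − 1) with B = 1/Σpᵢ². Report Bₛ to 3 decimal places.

0.598

Convert percentages to proportions (divide by 100).
Σpᵢ² = 0.17² + 0.26² + 0.09² + 0.09² + 0.02² + 0.05² + 0.32² = 0.0289 + 0.0676 + 0.0081 + 0.0081 + 0.0004 + 0.0025 + 0.1024 = 0.2180
B = 1 / 0.2180 = 4.58716
Bₛ = (B − 1)/(n − 1) = (4.58716 − 1)/(7 − 1) = 3.58716/6 = 0.59786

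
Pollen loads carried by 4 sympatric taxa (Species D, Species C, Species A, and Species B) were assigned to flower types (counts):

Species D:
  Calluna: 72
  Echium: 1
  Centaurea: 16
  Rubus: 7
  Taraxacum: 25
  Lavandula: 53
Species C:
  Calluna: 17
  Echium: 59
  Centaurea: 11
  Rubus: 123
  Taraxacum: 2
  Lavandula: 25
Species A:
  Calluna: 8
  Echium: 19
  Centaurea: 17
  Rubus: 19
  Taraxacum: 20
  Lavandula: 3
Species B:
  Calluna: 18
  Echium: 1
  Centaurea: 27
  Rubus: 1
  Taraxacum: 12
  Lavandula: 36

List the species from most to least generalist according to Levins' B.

Species A > Species B > Species D > Species C

Proportions for Species D (n=174): 72/174=0.4138, 1/174=0.0057, 16/174=0.0920, 7/174=0.0402, 25/174=0.1437, 53/174=0.3046
Proportions for Species C (n=237): 17/237=0.0717, 59/237=0.2489, 11/237=0.0464, 123/237=0.5190, 2/237=0.0084, 25/237=0.1055
Proportions for Species A (n=86): 8/86=0.0930, 19/86=0.2209, 17/86=0.1977, 19/86=0.2209, 20/86=0.2326, 3/86=0.0349
Proportions for Species B (n=95): 18/95=0.1895, 1/95=0.0105, 27/95=0.2842, 1/95=0.0105, 12/95=0.1263, 36/95=0.3789
Σp_Dᵢ² = 0.4138² + 0.0057² + 0.0920² + 0.0402² + 0.1437² + 0.3046² = 0.171230 + 0.000032 + 0.008464 + 0.001616 + 0.020650 + 0.092781 = 0.294773
B_D = 1 / 0.294773 = 3.3924
Σp_Cᵢ² = 0.0717² + 0.2489² + 0.0464² + 0.5190² + 0.0084² + 0.1055² = 0.005141 + 0.061951 + 0.002153 + 0.269361 + 0.000071 + 0.011130 = 0.349807
B_C = 1 / 0.349807 = 2.8587
Σp_Aᵢ² = 0.0930² + 0.2209² + 0.1977² + 0.2209² + 0.2326² + 0.0349² = 0.008649 + 0.048797 + 0.039085 + 0.048797 + 0.054103 + 0.001218 = 0.200649
B_A = 1 / 0.200649 = 4.9838
Σp_Bᵢ² = 0.1895² + 0.0105² + 0.2842² + 0.0105² + 0.1263² + 0.3789² = 0.035910 + 0.000110 + 0.080770 + 0.000110 + 0.015952 + 0.143565 = 0.276417
B_B = 1 / 0.276417 = 3.6177
Ranking by B (broadest → narrowest): Species A (4.98) > Species B (3.62) > Species D (3.39) > Species C (2.86)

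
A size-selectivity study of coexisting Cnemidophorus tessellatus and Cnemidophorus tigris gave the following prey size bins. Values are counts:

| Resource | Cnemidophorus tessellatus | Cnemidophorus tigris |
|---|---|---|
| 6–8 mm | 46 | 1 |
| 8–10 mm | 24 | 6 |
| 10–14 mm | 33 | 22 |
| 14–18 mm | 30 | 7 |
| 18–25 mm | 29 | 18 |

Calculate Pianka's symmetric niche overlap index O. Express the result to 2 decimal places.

Proportions for Cnemidophorus tessellatus (n=162): 46/162=0.2840, 24/162=0.1481, 33/162=0.2037, 30/162=0.1852, 29/162=0.1790
Proportions for Cnemidophorus tigris (n=54): 1/54=0.0185, 6/54=0.1111, 22/54=0.4074, 7/54=0.1296, 18/54=0.3333
Σ p₁ᵢp₂ᵢ = 0.005254 + 0.016454 + 0.082987 + 0.024002 + 0.059661 = 0.188358
Σp_1ᵢ² = 0.2840² + 0.1481² + 0.2037² + 0.1852² + 0.1790² = 0.080656 + 0.021934 + 0.041494 + 0.034299 + 0.032041 = 0.210424
Σp_2ᵢ² = 0.0185² + 0.1111² + 0.4074² + 0.1296² + 0.3333² = 0.000342 + 0.012343 + 0.165975 + 0.016796 + 0.111089 = 0.306545
O = 0.188358 / √(0.210424 × 0.306545) = 0.188358 / 0.2539772 = 0.7416

0.74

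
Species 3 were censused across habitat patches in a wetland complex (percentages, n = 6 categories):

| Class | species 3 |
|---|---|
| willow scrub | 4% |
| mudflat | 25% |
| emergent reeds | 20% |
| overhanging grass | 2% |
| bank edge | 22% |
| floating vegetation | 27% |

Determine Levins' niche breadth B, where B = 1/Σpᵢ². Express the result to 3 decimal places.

Convert percentages to proportions (divide by 100).
Σpᵢ² = 0.04² + 0.25² + 0.20² + 0.02² + 0.22² + 0.27² = 0.0016 + 0.0625 + 0.0400 + 0.0004 + 0.0484 + 0.0729 = 0.2258
B = 1 / 0.2258 = 4.42870

4.429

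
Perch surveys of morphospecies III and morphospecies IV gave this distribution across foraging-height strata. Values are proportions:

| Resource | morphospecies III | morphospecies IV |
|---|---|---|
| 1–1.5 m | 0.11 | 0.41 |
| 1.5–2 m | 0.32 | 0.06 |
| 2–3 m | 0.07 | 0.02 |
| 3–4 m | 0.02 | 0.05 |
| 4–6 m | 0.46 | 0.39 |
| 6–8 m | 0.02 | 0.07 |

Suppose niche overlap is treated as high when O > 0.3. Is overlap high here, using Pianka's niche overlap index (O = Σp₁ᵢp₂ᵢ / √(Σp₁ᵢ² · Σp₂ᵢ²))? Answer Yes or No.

Yes

Σ p₁ᵢp₂ᵢ = 0.0451 + 0.0192 + 0.0014 + 0.0010 + 0.1794 + 0.0014 = 0.2475
Σp_1ᵢ² = 0.11² + 0.32² + 0.07² + 0.02² + 0.46² + 0.02² = 0.0121 + 0.1024 + 0.0049 + 0.0004 + 0.2116 + 0.0004 = 0.3318
Σp_2ᵢ² = 0.41² + 0.06² + 0.02² + 0.05² + 0.39² + 0.07² = 0.1681 + 0.0036 + 0.0004 + 0.0025 + 0.1521 + 0.0049 = 0.3316
O = 0.2475 / √(0.3318 × 0.3316) = 0.2475 / 0.33170 = 0.7462
O = 0.7462 > 0.3 → Yes.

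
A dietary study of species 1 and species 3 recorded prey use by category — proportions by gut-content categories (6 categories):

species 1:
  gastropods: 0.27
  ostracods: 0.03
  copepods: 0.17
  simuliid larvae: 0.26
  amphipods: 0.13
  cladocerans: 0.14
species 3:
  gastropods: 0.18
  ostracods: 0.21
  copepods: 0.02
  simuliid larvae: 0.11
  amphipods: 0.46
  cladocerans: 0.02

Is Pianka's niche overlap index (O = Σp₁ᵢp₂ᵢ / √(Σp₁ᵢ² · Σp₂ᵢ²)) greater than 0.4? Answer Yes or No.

Yes

Σ p₁ᵢp₂ᵢ = 0.0486 + 0.0063 + 0.0034 + 0.0286 + 0.0598 + 0.0028 = 0.1495
Σp_1ᵢ² = 0.27² + 0.03² + 0.17² + 0.26² + 0.13² + 0.14² = 0.0729 + 0.0009 + 0.0289 + 0.0676 + 0.0169 + 0.0196 = 0.2068
Σp_2ᵢ² = 0.18² + 0.21² + 0.02² + 0.11² + 0.46² + 0.02² = 0.0324 + 0.0441 + 0.0004 + 0.0121 + 0.2116 + 0.0004 = 0.3010
O = 0.1495 / √(0.2068 × 0.3010) = 0.1495 / 0.24949 = 0.5992
O = 0.5992 > 0.4 → Yes.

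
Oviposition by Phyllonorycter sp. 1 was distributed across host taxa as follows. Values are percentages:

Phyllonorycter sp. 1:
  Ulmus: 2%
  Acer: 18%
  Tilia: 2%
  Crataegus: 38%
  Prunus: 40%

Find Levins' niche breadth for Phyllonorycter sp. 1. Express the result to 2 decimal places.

2.96

Convert percentages to proportions (divide by 100).
Σpᵢ² = 0.02² + 0.18² + 0.02² + 0.38² + 0.40² = 0.0004 + 0.0324 + 0.0004 + 0.1444 + 0.1600 = 0.3376
B = 1 / 0.3376 = 2.9621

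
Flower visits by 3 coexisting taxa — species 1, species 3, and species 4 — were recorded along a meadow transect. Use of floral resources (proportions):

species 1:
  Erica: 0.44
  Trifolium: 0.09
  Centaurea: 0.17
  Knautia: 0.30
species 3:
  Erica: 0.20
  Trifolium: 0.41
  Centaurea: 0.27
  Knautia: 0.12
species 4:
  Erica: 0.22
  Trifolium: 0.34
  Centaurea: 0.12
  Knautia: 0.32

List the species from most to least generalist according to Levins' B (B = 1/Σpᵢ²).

Σp_1ᵢ² = 0.44² + 0.09² + 0.17² + 0.30² = 0.1936 + 0.0081 + 0.0289 + 0.0900 = 0.3206
B_1 = 1 / 0.3206 = 3.1192
Σp_3ᵢ² = 0.20² + 0.41² + 0.27² + 0.12² = 0.0400 + 0.1681 + 0.0729 + 0.0144 = 0.2954
B_3 = 1 / 0.2954 = 3.3852
Σp_4ᵢ² = 0.22² + 0.34² + 0.12² + 0.32² = 0.0484 + 0.1156 + 0.0144 + 0.1024 = 0.2808
B_4 = 1 / 0.2808 = 3.5613
Ranking by B (broadest → narrowest): species 4 (3.56) > species 3 (3.39) > species 1 (3.12)

species 4 > species 3 > species 1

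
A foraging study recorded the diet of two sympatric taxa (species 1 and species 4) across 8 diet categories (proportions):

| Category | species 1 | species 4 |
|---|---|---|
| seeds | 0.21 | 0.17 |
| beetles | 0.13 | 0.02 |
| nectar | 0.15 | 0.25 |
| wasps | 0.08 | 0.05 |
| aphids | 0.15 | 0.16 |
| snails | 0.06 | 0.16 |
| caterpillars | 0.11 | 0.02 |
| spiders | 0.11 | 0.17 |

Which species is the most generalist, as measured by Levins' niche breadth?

Σp_1ᵢ² = 0.21² + 0.13² + 0.15² + 0.08² + 0.15² + 0.06² + 0.11² + 0.11² = 0.0441 + 0.0169 + 0.0225 + 0.0064 + 0.0225 + 0.0036 + 0.0121 + 0.0121 = 0.1402
B_1 = 1 / 0.1402 = 7.1327
Σp_4ᵢ² = 0.17² + 0.02² + 0.25² + 0.05² + 0.16² + 0.16² + 0.02² + 0.17² = 0.0289 + 0.0004 + 0.0625 + 0.0025 + 0.0256 + 0.0256 + 0.0004 + 0.0289 = 0.1748
B_4 = 1 / 0.1748 = 5.7208
Highest B → broadest niche (most generalist): species 1 (B = 7.13).

species 1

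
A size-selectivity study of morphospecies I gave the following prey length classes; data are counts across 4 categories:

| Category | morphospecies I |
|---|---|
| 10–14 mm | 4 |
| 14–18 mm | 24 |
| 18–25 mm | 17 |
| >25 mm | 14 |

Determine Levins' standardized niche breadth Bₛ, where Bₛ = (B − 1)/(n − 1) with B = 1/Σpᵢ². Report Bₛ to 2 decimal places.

0.74

Proportions for morphospecies I (n=59): 4/59=0.0678, 24/59=0.4068, 17/59=0.2881, 14/59=0.2373
Σpᵢ² = 0.0678² + 0.4068² + 0.2881² + 0.2373² = 0.004597 + 0.165486 + 0.083002 + 0.056311 = 0.309396
B = 1 / 0.309396 = 3.2321
Bₛ = (B − 1)/(n − 1) = (3.2321 − 1)/(4 − 1) = 2.2321/3 = 0.7440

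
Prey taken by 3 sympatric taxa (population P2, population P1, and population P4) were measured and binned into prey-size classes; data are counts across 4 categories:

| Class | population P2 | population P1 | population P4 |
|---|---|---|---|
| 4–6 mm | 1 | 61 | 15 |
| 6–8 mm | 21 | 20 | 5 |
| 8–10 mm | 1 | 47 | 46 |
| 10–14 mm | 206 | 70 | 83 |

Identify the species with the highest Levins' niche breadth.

population P1

Proportions for population P2 (n=229): 1/229=0.0044, 21/229=0.0917, 1/229=0.0044, 206/229=0.8996
Proportions for population P1 (n=198): 61/198=0.3081, 20/198=0.1010, 47/198=0.2374, 70/198=0.3535
Proportions for population P4 (n=149): 15/149=0.1007, 5/149=0.0336, 46/149=0.3087, 83/149=0.5570
Σp_P2ᵢ² = 0.0044² + 0.0917² + 0.0044² + 0.8996² = 0.000019 + 0.008409 + 0.000019 + 0.809280 = 0.817727
B_P2 = 1 / 0.817727 = 1.2229
Σp_P1ᵢ² = 0.3081² + 0.1010² + 0.2374² + 0.3535² = 0.094926 + 0.010201 + 0.056359 + 0.124962 = 0.286448
B_P1 = 1 / 0.286448 = 3.4910
Σp_P4ᵢ² = 0.1007² + 0.0336² + 0.3087² + 0.5570² = 0.010140 + 0.001129 + 0.095296 + 0.310249 = 0.416814
B_P4 = 1 / 0.416814 = 2.3992
Highest B → broadest niche (most generalist): population P1 (B = 3.49).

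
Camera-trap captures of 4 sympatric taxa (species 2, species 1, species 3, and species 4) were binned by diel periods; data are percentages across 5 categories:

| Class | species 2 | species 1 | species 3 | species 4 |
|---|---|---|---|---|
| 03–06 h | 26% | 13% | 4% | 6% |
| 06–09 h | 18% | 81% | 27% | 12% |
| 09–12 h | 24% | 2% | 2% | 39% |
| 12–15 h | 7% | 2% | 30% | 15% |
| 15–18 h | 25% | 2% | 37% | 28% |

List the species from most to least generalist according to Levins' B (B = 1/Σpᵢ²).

species 2 > species 4 > species 3 > species 1

Convert percentages to proportions (divide by 100).
Σp_2ᵢ² = 0.26² + 0.18² + 0.24² + 0.07² + 0.25² = 0.0676 + 0.0324 + 0.0576 + 0.0049 + 0.0625 = 0.2250
B_2 = 1 / 0.2250 = 4.4444
Σp_1ᵢ² = 0.13² + 0.81² + 0.02² + 0.02² + 0.02² = 0.0169 + 0.6561 + 0.0004 + 0.0004 + 0.0004 = 0.6742
B_1 = 1 / 0.6742 = 1.4832
Σp_3ᵢ² = 0.04² + 0.27² + 0.02² + 0.30² + 0.37² = 0.0016 + 0.0729 + 0.0004 + 0.0900 + 0.1369 = 0.3018
B_3 = 1 / 0.3018 = 3.3135
Σp_4ᵢ² = 0.06² + 0.12² + 0.39² + 0.15² + 0.28² = 0.0036 + 0.0144 + 0.1521 + 0.0225 + 0.0784 = 0.2710
B_4 = 1 / 0.2710 = 3.6900
Ranking by B (broadest → narrowest): species 2 (4.44) > species 4 (3.69) > species 3 (3.31) > species 1 (1.48)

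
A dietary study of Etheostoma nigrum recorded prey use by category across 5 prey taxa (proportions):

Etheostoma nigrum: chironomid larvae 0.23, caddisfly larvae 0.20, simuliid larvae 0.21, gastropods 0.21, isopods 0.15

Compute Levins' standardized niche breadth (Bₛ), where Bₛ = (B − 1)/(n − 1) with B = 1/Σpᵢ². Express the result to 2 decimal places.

Σpᵢ² = 0.23² + 0.20² + 0.21² + 0.21² + 0.15² = 0.0529 + 0.0400 + 0.0441 + 0.0441 + 0.0225 = 0.2036
B = 1 / 0.2036 = 4.9116
Bₛ = (B − 1)/(n − 1) = (4.9116 − 1)/(5 − 1) = 3.9116/4 = 0.9779

0.98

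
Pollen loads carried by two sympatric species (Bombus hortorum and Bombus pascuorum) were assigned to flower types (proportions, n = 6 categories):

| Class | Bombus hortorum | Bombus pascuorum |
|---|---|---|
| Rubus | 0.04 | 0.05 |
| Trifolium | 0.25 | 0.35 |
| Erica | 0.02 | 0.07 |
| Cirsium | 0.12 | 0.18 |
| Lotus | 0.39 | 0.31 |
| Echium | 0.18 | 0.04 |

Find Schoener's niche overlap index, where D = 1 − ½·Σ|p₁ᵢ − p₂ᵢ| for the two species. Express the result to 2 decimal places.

Σ|p₁ᵢ − p₂ᵢ| = 0.01 + 0.10 + 0.05 + 0.06 + 0.08 + 0.14 = 0.44
D = 1 − ½ × 0.44 = 1 − 0.220 = 0.7800

0.78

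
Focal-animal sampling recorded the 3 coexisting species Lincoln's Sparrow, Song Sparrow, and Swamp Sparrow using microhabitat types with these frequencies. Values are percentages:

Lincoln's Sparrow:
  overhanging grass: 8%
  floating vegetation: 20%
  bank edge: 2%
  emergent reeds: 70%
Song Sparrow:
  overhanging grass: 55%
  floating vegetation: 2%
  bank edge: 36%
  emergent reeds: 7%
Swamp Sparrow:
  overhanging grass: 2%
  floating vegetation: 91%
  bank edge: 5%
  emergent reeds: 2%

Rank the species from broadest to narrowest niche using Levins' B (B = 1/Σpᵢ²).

Song Sparrow > Lincoln's Sparrow > Swamp Sparrow

Convert percentages to proportions (divide by 100).
Σp_Lincᵢ² = 0.08² + 0.20² + 0.02² + 0.70² = 0.0064 + 0.0400 + 0.0004 + 0.4900 = 0.5368
B_Linc = 1 / 0.5368 = 1.8629
Σp_Songᵢ² = 0.55² + 0.02² + 0.36² + 0.07² = 0.3025 + 0.0004 + 0.1296 + 0.0049 = 0.4374
B_Song = 1 / 0.4374 = 2.2862
Σp_Swamᵢ² = 0.02² + 0.91² + 0.05² + 0.02² = 0.0004 + 0.8281 + 0.0025 + 0.0004 = 0.8314
B_Swam = 1 / 0.8314 = 1.2028
Ranking by B (broadest → narrowest): Song Sparrow (2.29) > Lincoln's Sparrow (1.86) > Swamp Sparrow (1.20)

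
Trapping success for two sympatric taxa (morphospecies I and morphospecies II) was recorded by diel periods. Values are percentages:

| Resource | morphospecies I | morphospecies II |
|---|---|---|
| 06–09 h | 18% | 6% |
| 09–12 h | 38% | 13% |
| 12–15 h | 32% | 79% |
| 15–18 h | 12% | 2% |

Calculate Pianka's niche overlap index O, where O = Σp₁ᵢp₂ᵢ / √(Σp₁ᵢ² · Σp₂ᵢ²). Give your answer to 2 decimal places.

0.72

Convert percentages to proportions (divide by 100).
Σ p₁ᵢp₂ᵢ = 0.0108 + 0.0494 + 0.2528 + 0.0024 = 0.3154
Σp_1ᵢ² = 0.18² + 0.38² + 0.32² + 0.12² = 0.0324 + 0.1444 + 0.1024 + 0.0144 = 0.2936
Σp_2ᵢ² = 0.06² + 0.13² + 0.79² + 0.02² = 0.0036 + 0.0169 + 0.6241 + 0.0004 = 0.6450
O = 0.3154 / √(0.2936 × 0.6450) = 0.3154 / 0.43517 = 0.7248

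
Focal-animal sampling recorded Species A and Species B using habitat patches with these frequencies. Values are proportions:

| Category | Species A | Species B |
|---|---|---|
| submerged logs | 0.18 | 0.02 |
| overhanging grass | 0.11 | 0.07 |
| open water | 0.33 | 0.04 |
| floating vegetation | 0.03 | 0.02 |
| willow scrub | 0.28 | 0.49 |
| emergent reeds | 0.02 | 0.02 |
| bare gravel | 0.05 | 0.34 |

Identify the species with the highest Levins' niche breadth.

Σp_Aᵢ² = 0.18² + 0.11² + 0.33² + 0.03² + 0.28² + 0.02² + 0.05² = 0.0324 + 0.0121 + 0.1089 + 0.0009 + 0.0784 + 0.0004 + 0.0025 = 0.2356
B_A = 1 / 0.2356 = 4.2445
Σp_Bᵢ² = 0.02² + 0.07² + 0.04² + 0.02² + 0.49² + 0.02² + 0.34² = 0.0004 + 0.0049 + 0.0016 + 0.0004 + 0.2401 + 0.0004 + 0.1156 = 0.3634
B_B = 1 / 0.3634 = 2.7518
Highest B → broadest niche (most generalist): Species A (B = 4.24).

Species A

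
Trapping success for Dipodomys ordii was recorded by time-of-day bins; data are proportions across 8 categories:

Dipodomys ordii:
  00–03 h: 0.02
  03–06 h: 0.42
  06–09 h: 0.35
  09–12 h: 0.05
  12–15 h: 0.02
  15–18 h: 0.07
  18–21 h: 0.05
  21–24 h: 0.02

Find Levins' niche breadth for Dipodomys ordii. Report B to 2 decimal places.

Σpᵢ² = 0.02² + 0.42² + 0.35² + 0.05² + 0.02² + 0.07² + 0.05² + 0.02² = 0.0004 + 0.1764 + 0.1225 + 0.0025 + 0.0004 + 0.0049 + 0.0025 + 0.0004 = 0.3100
B = 1 / 0.3100 = 3.2258

3.23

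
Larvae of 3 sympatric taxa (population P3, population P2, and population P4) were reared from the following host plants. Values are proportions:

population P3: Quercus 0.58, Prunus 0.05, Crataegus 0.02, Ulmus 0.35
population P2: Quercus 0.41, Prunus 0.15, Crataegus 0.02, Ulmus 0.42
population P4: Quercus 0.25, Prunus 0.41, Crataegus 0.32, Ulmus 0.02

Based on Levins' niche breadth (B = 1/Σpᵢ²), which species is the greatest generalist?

Σp_P3ᵢ² = 0.58² + 0.05² + 0.02² + 0.35² = 0.3364 + 0.0025 + 0.0004 + 0.1225 = 0.4618
B_P3 = 1 / 0.4618 = 2.1654
Σp_P2ᵢ² = 0.41² + 0.15² + 0.02² + 0.42² = 0.1681 + 0.0225 + 0.0004 + 0.1764 = 0.3674
B_P2 = 1 / 0.3674 = 2.7218
Σp_P4ᵢ² = 0.25² + 0.41² + 0.32² + 0.02² = 0.0625 + 0.1681 + 0.1024 + 0.0004 = 0.3334
B_P4 = 1 / 0.3334 = 2.9994
Highest B → broadest niche (most generalist): population P4 (B = 3.00).

population P4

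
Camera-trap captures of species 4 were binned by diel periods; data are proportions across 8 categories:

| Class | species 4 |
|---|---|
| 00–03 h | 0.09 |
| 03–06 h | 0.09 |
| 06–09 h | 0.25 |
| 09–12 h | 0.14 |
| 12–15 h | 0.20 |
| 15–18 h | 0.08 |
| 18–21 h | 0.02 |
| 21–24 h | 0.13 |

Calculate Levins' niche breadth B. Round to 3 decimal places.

Σpᵢ² = 0.09² + 0.09² + 0.25² + 0.14² + 0.20² + 0.08² + 0.02² + 0.13² = 0.0081 + 0.0081 + 0.0625 + 0.0196 + 0.0400 + 0.0064 + 0.0004 + 0.0169 = 0.1620
B = 1 / 0.1620 = 6.17284

6.173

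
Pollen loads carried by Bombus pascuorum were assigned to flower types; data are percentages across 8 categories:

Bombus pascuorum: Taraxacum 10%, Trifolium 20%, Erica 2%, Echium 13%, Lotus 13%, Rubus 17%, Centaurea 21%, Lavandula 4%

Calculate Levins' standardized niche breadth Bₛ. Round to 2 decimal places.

0.76

Convert percentages to proportions (divide by 100).
Σpᵢ² = 0.10² + 0.20² + 0.02² + 0.13² + 0.13² + 0.17² + 0.21² + 0.04² = 0.0100 + 0.0400 + 0.0004 + 0.0169 + 0.0169 + 0.0289 + 0.0441 + 0.0016 = 0.1588
B = 1 / 0.1588 = 6.2972
Bₛ = (B − 1)/(n − 1) = (6.2972 − 1)/(8 − 1) = 5.2972/7 = 0.7567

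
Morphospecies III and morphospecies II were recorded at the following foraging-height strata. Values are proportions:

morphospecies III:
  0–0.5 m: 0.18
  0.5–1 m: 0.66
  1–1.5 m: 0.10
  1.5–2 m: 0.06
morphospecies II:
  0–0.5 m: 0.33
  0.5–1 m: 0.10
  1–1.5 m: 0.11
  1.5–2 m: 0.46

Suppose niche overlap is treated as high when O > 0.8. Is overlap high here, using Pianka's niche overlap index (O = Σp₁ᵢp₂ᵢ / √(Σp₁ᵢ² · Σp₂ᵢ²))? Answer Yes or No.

No

Σ p₁ᵢp₂ᵢ = 0.0594 + 0.0660 + 0.0110 + 0.0276 = 0.1640
Σp_1ᵢ² = 0.18² + 0.66² + 0.10² + 0.06² = 0.0324 + 0.4356 + 0.0100 + 0.0036 = 0.4816
Σp_2ᵢ² = 0.33² + 0.10² + 0.11² + 0.46² = 0.1089 + 0.0100 + 0.0121 + 0.2116 = 0.3426
O = 0.1640 / √(0.4816 × 0.3426) = 0.1640 / 0.40620 = 0.4037
O = 0.4037 < 0.8 → No.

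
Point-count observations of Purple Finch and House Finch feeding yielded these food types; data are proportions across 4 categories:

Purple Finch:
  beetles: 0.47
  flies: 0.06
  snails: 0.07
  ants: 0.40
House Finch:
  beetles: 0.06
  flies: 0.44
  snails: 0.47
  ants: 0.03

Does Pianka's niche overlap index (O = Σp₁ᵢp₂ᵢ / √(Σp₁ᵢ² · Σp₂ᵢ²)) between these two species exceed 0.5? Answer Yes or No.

Σ p₁ᵢp₂ᵢ = 0.0282 + 0.0264 + 0.0329 + 0.0120 = 0.0995
Σp_1ᵢ² = 0.47² + 0.06² + 0.07² + 0.40² = 0.2209 + 0.0036 + 0.0049 + 0.1600 = 0.3894
Σp_2ᵢ² = 0.06² + 0.44² + 0.47² + 0.03² = 0.0036 + 0.1936 + 0.2209 + 0.0009 = 0.4190
O = 0.0995 / √(0.3894 × 0.4190) = 0.0995 / 0.40393 = 0.2463
O = 0.2463 < 0.5 → No.

No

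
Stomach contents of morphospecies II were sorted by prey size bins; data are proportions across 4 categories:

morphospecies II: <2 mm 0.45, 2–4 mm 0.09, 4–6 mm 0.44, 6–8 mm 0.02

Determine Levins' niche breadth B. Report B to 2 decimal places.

2.47

Σpᵢ² = 0.45² + 0.09² + 0.44² + 0.02² = 0.2025 + 0.0081 + 0.1936 + 0.0004 = 0.4046
B = 1 / 0.4046 = 2.4716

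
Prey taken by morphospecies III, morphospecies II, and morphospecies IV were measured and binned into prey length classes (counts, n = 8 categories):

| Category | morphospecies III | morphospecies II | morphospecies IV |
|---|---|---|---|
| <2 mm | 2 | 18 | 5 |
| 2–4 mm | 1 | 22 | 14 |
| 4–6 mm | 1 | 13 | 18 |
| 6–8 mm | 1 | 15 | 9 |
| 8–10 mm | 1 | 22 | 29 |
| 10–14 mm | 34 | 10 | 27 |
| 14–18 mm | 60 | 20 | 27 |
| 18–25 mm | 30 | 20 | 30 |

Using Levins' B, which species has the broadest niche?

Proportions for morphospecies III (n=130): 2/130=0.0154, 1/130=0.0077, 1/130=0.0077, 1/130=0.0077, 1/130=0.0077, 34/130=0.2615, 60/130=0.4615, 30/130=0.2308
Proportions for morphospecies II (n=140): 18/140=0.1286, 22/140=0.1571, 13/140=0.0929, 15/140=0.1071, 22/140=0.1571, 10/140=0.0714, 20/140=0.1429, 20/140=0.1429
Proportions for morphospecies IV (n=159): 5/159=0.0314, 14/159=0.0881, 18/159=0.1132, 9/159=0.0566, 29/159=0.1824, 27/159=0.1698, 27/159=0.1698, 30/159=0.1887
Σp_IIIᵢ² = 0.0154² + 0.0077² + 0.0077² + 0.0077² + 0.0077² + 0.2615² + 0.4615² + 0.2308² = 0.000237 + 0.000059 + 0.000059 + 0.000059 + 0.000059 + 0.068382 + 0.212982 + 0.053269 = 0.335106
B_III = 1 / 0.335106 = 2.9841
Σp_IIᵢ² = 0.1286² + 0.1571² + 0.0929² + 0.1071² + 0.1571² + 0.0714² + 0.1429² + 0.1429² = 0.016538 + 0.024680 + 0.008630 + 0.011470 + 0.024680 + 0.005098 + 0.020420 + 0.020420 = 0.131936
B_II = 1 / 0.131936 = 7.5794
Σp_IVᵢ² = 0.0314² + 0.0881² + 0.1132² + 0.0566² + 0.1824² + 0.1698² + 0.1698² + 0.1887² = 0.000986 + 0.007762 + 0.012814 + 0.003204 + 0.033270 + 0.028832 + 0.028832 + 0.035608 = 0.151308
B_IV = 1 / 0.151308 = 6.6090
Highest B → broadest niche (most generalist): morphospecies II (B = 7.58).

morphospecies II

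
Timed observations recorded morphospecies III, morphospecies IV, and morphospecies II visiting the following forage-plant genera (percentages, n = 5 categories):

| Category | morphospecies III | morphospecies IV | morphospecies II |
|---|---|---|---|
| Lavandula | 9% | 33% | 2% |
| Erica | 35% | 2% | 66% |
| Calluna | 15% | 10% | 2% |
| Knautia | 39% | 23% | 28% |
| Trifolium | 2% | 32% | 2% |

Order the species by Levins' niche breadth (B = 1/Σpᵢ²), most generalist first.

morphospecies IV > morphospecies III > morphospecies II

Convert percentages to proportions (divide by 100).
Σp_IIIᵢ² = 0.09² + 0.35² + 0.15² + 0.39² + 0.02² = 0.0081 + 0.1225 + 0.0225 + 0.1521 + 0.0004 = 0.3056
B_III = 1 / 0.3056 = 3.2723
Σp_IVᵢ² = 0.33² + 0.02² + 0.10² + 0.23² + 0.32² = 0.1089 + 0.0004 + 0.0100 + 0.0529 + 0.1024 = 0.2746
B_IV = 1 / 0.2746 = 3.6417
Σp_IIᵢ² = 0.02² + 0.66² + 0.02² + 0.28² + 0.02² = 0.0004 + 0.4356 + 0.0004 + 0.0784 + 0.0004 = 0.5152
B_II = 1 / 0.5152 = 1.9410
Ranking by B (broadest → narrowest): morphospecies IV (3.64) > morphospecies III (3.27) > morphospecies II (1.94)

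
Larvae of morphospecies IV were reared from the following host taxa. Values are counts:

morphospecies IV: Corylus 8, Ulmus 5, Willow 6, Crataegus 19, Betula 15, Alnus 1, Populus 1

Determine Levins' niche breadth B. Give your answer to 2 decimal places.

Proportions for morphospecies IV (n=55): 8/55=0.1455, 5/55=0.0909, 6/55=0.1091, 19/55=0.3455, 15/55=0.2727, 1/55=0.0182, 1/55=0.0182
Σpᵢ² = 0.1455² + 0.0909² + 0.1091² + 0.3455² + 0.2727² + 0.0182² + 0.0182² = 0.021170 + 0.008263 + 0.011903 + 0.119370 + 0.074365 + 0.000331 + 0.000331 = 0.235733
B = 1 / 0.235733 = 4.2421

4.24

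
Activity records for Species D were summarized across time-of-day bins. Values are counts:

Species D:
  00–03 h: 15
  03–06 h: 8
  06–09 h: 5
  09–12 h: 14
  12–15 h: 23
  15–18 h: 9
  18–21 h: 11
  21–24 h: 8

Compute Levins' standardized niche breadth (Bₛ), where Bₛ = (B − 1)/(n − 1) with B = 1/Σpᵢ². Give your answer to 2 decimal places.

Proportions for Species D (n=93): 15/93=0.1613, 8/93=0.0860, 5/93=0.0538, 14/93=0.1505, 23/93=0.2473, 9/93=0.0968, 11/93=0.1183, 8/93=0.0860
Σpᵢ² = 0.1613² + 0.0860² + 0.0538² + 0.1505² + 0.2473² + 0.0968² + 0.1183² + 0.0860² = 0.026018 + 0.007396 + 0.002894 + 0.022650 + 0.061157 + 0.009370 + 0.013995 + 0.007396 = 0.150876
B = 1 / 0.150876 = 6.6280
Bₛ = (B − 1)/(n − 1) = (6.6280 − 1)/(8 − 1) = 5.6280/7 = 0.8040

0.80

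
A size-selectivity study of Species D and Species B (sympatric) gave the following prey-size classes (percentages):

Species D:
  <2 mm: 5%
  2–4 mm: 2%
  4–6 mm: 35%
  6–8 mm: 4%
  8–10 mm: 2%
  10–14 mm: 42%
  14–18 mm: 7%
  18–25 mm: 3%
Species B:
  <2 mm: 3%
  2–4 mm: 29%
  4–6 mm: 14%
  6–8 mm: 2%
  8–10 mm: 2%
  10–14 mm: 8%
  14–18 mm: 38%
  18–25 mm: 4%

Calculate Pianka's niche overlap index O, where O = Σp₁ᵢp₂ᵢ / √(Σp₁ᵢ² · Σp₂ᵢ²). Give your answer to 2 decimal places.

Convert percentages to proportions (divide by 100).
Σ p₁ᵢp₂ᵢ = 0.0015 + 0.0058 + 0.0490 + 0.0008 + 0.0004 + 0.0336 + 0.0266 + 0.0012 = 0.1189
Σp_1ᵢ² = 0.05² + 0.02² + 0.35² + 0.04² + 0.02² + 0.42² + 0.07² + 0.03² = 0.0025 + 0.0004 + 0.1225 + 0.0016 + 0.0004 + 0.1764 + 0.0049 + 0.0009 = 0.3096
Σp_2ᵢ² = 0.03² + 0.29² + 0.14² + 0.02² + 0.02² + 0.08² + 0.38² + 0.04² = 0.0009 + 0.0841 + 0.0196 + 0.0004 + 0.0004 + 0.0064 + 0.1444 + 0.0016 = 0.2578
O = 0.1189 / √(0.3096 × 0.2578) = 0.1189 / 0.28252 = 0.4209

0.42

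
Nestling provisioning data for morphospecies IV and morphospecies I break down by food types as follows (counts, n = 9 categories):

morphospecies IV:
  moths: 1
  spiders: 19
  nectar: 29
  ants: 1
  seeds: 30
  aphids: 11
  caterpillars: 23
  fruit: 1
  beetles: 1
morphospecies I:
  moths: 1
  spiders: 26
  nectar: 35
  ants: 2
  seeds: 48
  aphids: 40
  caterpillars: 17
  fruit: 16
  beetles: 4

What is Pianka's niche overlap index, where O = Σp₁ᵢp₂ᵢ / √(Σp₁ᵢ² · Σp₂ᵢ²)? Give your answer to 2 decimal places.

0.91

Proportions for morphospecies IV (n=116): 1/116=0.0086, 19/116=0.1638, 29/116=0.2500, 1/116=0.0086, 30/116=0.2586, 11/116=0.0948, 23/116=0.1983, 1/116=0.0086, 1/116=0.0086
Proportions for morphospecies I (n=189): 1/189=0.0053, 26/189=0.1376, 35/189=0.1852, 2/189=0.0106, 48/189=0.2540, 40/189=0.2116, 17/189=0.0899, 16/189=0.0847, 4/189=0.0212
Σ p₁ᵢp₂ᵢ = 0.000046 + 0.022539 + 0.046300 + 0.000091 + 0.065684 + 0.020060 + 0.017827 + 0.000728 + 0.000182 = 0.173457
Σp_1ᵢ² = 0.0086² + 0.1638² + 0.2500² + 0.0086² + 0.2586² + 0.0948² + 0.1983² + 0.0086² + 0.0086² = 0.000074 + 0.026830 + 0.062500 + 0.000074 + 0.066874 + 0.008987 + 0.039323 + 0.000074 + 0.000074 = 0.204810
Σp_2ᵢ² = 0.0053² + 0.1376² + 0.1852² + 0.0106² + 0.2540² + 0.2116² + 0.0899² + 0.0847² + 0.0212² = 0.000028 + 0.018934 + 0.034299 + 0.000112 + 0.064516 + 0.044775 + 0.008082 + 0.007174 + 0.000449 = 0.178369
O = 0.173457 / √(0.204810 × 0.178369) = 0.173457 / 0.1911328 = 0.9075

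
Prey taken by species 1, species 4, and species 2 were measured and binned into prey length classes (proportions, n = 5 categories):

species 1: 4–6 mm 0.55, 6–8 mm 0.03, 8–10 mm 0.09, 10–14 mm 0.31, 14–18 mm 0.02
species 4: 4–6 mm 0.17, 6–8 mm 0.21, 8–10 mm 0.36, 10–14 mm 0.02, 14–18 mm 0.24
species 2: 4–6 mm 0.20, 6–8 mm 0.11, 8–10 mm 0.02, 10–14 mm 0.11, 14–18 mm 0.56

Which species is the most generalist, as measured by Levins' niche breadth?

species 4

Σp_1ᵢ² = 0.55² + 0.03² + 0.09² + 0.31² + 0.02² = 0.3025 + 0.0009 + 0.0081 + 0.0961 + 0.0004 = 0.4080
B_1 = 1 / 0.4080 = 2.4510
Σp_4ᵢ² = 0.17² + 0.21² + 0.36² + 0.02² + 0.24² = 0.0289 + 0.0441 + 0.1296 + 0.0004 + 0.0576 = 0.2606
B_4 = 1 / 0.2606 = 3.8373
Σp_2ᵢ² = 0.20² + 0.11² + 0.02² + 0.11² + 0.56² = 0.0400 + 0.0121 + 0.0004 + 0.0121 + 0.3136 = 0.3782
B_2 = 1 / 0.3782 = 2.6441
Highest B → broadest niche (most generalist): species 4 (B = 3.84).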